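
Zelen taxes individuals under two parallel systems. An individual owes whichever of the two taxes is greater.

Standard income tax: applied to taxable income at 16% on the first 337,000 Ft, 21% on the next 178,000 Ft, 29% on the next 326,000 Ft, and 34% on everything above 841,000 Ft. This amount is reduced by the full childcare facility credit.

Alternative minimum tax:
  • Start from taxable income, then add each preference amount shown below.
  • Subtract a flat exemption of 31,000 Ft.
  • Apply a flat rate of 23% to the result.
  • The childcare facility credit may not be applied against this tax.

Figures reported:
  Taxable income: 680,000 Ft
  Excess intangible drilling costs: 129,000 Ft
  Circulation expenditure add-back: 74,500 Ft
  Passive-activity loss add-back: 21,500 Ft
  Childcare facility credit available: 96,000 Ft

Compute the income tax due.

201,020 Ft

Standard income tax:
  337,000 Ft × 16% = 53,920 Ft
  178,000 Ft × 21% = 37,380 Ft
  165,000 Ft × 29% = 47,850 Ft
  → 139,150 Ft
  Less childcare facility credit 96,000 Ft → 43,150 Ft

Alternative minimum tax:
  Adjusted income: 680,000 Ft + 129,000 Ft + 74,500 Ft + 21,500 Ft = 905,000 Ft
  Less exemption 31,000 Ft → base 874,000 Ft
  874,000 Ft × 23% = 201,020 Ft

201,020 Ft > 43,150 Ft, so the alternative minimum tax is the binding amount.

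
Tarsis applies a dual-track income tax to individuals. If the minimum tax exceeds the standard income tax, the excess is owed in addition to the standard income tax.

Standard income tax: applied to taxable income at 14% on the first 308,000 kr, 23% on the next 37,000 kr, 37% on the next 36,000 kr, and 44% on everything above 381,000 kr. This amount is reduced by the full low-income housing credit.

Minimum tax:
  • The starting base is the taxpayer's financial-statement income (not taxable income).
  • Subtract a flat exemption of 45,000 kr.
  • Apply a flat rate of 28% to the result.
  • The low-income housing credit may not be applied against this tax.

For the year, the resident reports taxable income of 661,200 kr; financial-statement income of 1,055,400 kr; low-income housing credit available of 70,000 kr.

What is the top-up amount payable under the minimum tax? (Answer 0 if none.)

Minimum tax:
  Base (financial-statement income): 1,055,400 kr
  Less exemption 45,000 kr → base 1,010,400 kr
  1,010,400 kr × 28% = 282,912 kr

Standard income tax:
  308,000 kr × 14% = 43,120 kr
  37,000 kr × 23% = 8,510 kr
  36,000 kr × 37% = 13,320 kr
  280,200 kr × 44% = 123,288 kr
  → 188,238 kr
  Less low-income housing credit 70,000 kr → 118,238 kr

Excess of minimum tax over standard income tax: 282,912 kr − 118,238 kr = 164,674 kr.

164,674 kr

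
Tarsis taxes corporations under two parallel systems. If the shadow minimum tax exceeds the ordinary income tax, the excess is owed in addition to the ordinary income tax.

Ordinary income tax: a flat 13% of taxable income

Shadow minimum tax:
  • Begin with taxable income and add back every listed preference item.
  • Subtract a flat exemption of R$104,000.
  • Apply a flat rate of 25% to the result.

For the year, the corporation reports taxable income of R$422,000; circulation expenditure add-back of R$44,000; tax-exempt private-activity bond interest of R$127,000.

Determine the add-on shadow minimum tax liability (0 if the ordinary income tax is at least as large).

R$67,390

Ordinary income tax:
  R$422,000 × 13% = R$54,860

Shadow minimum tax:
  Adjusted income: R$422,000 + R$44,000 + R$127,000 = R$593,000
  Less exemption R$104,000 → base R$489,000
  R$489,000 × 25% = R$122,250

Excess of shadow minimum tax over ordinary income tax: R$122,250 − R$54,860 = R$67,390.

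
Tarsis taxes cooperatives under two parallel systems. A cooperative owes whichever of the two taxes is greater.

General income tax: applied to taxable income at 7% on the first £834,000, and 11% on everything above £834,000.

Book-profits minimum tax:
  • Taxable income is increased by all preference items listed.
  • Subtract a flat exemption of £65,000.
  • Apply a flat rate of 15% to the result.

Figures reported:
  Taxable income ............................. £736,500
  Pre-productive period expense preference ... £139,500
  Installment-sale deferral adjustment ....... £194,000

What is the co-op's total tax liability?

General income tax:
  £736,500 × 7% = £51,555

Book-profits minimum tax:
  Adjusted income: £736,500 + £139,500 + £194,000 = £1,070,000
  Less exemption £65,000 → base £1,005,000
  £1,005,000 × 15% = £150,750

£150,750 > £51,555, so the book-profits minimum tax is the binding amount.

£150,750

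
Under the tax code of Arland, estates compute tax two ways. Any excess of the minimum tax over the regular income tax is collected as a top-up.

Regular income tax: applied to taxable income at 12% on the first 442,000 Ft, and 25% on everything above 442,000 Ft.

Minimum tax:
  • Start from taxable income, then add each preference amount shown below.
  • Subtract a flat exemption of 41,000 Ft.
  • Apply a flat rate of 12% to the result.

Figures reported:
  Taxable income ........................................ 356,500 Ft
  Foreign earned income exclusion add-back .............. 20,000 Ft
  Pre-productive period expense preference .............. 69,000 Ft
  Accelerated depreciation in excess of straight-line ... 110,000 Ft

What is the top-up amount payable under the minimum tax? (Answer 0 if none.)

Minimum tax:
  Adjusted income: 356,500 Ft + 20,000 Ft + 69,000 Ft + 110,000 Ft = 555,500 Ft
  Less exemption 41,000 Ft → base 514,500 Ft
  514,500 Ft × 12% = 61,740 Ft

Regular income tax:
  356,500 Ft × 12% = 42,780 Ft

Excess of minimum tax over regular income tax: 61,740 Ft − 42,780 Ft = 18,960 Ft.

18,960 Ft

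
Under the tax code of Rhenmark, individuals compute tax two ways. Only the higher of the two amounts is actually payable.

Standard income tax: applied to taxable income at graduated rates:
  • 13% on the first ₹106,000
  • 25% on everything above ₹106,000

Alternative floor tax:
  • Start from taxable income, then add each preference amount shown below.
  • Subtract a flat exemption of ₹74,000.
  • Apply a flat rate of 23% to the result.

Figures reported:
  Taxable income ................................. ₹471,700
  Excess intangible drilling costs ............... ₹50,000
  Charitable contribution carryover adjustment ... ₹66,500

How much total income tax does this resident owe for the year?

₹118,266

Alternative floor tax:
  Adjusted income: ₹471,700 + ₹50,000 + ₹66,500 = ₹588,200
  Less exemption ₹74,000 → base ₹514,200
  ₹514,200 × 23% = ₹118,266

Standard income tax:
  ₹106,000 × 13% = ₹13,780
  ₹365,700 × 25% = ₹91,425
  → ₹105,205

₹118,266 > ₹105,205, so the alternative floor tax is the binding amount.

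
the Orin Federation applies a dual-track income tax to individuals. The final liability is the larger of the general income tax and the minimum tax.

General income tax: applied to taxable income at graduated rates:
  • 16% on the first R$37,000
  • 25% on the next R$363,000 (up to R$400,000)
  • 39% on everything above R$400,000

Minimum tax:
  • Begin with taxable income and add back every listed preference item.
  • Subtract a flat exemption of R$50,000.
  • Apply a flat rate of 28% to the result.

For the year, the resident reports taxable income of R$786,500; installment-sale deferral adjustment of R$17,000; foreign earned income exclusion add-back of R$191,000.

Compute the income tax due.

Minimum tax:
  Adjusted income: R$786,500 + R$17,000 + R$191,000 = R$994,500
  Less exemption R$50,000 → base R$944,500
  R$944,500 × 28% = R$264,460

General income tax:
  R$37,000 × 16% = R$5,920
  R$363,000 × 25% = R$90,750
  R$386,500 × 39% = R$150,735
  → R$247,405

R$264,460 > R$247,405, so the minimum tax is the binding amount.

R$264,460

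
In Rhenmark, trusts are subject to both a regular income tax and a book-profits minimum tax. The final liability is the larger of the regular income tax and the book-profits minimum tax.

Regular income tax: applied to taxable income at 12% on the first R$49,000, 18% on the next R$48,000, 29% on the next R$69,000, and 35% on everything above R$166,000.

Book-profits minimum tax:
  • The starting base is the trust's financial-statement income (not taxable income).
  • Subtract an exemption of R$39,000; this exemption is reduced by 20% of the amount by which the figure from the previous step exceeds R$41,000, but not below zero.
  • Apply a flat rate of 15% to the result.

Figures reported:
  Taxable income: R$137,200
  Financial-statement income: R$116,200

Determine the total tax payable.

R$26,178

Book-profits minimum tax:
  Base (financial-statement income): R$116,200
  Exemption: R$39,000 − 20% × (R$116,200 − R$41,000) = R$39,000 − R$15,040 = R$23,960
  Base: R$116,200 − R$23,960 = R$92,240
  R$92,240 × 15% = R$13,836

Regular income tax:
  R$49,000 × 12% = R$5,880
  R$48,000 × 18% = R$8,640
  R$40,200 × 29% = R$11,658
  → R$26,178

R$26,178 > R$13,836, so the regular income tax governs.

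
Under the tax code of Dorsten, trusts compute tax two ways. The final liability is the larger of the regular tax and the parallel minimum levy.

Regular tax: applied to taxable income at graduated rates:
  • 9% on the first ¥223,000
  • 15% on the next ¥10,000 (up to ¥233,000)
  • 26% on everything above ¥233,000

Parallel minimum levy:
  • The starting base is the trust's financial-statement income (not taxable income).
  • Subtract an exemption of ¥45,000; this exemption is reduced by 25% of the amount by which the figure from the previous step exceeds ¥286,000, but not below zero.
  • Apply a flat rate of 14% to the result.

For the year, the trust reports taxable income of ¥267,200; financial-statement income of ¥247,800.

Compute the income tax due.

Regular tax:
  ¥223,000 × 9% = ¥20,070
  ¥10,000 × 15% = ¥1,500
  ¥34,200 × 26% = ¥8,892
  → ¥30,462

Parallel minimum levy:
  Base (financial-statement income): ¥247,800
  Exemption: ¥247,800 ≤ ¥286,000, so full ¥45,000 applies
  Base: ¥247,800 − ¥45,000 = ¥202,800
  ¥202,800 × 14% = ¥28,392

¥30,462 > ¥28,392, so the regular tax governs.

¥30,462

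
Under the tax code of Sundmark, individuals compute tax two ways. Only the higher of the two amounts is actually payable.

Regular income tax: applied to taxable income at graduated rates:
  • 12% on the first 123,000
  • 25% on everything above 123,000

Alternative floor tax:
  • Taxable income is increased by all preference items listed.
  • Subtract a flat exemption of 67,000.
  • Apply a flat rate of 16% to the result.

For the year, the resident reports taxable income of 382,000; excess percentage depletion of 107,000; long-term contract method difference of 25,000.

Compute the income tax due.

79,510

Regular income tax:
  123,000 × 12% = 14,760
  259,000 × 25% = 64,750
  → 79,510

Alternative floor tax:
  Adjusted income: 382,000 + 107,000 + 25,000 = 514,000
  Less exemption 67,000 → base 447,000
  447,000 × 16% = 71,520

79,510 > 71,520, so the regular income tax governs.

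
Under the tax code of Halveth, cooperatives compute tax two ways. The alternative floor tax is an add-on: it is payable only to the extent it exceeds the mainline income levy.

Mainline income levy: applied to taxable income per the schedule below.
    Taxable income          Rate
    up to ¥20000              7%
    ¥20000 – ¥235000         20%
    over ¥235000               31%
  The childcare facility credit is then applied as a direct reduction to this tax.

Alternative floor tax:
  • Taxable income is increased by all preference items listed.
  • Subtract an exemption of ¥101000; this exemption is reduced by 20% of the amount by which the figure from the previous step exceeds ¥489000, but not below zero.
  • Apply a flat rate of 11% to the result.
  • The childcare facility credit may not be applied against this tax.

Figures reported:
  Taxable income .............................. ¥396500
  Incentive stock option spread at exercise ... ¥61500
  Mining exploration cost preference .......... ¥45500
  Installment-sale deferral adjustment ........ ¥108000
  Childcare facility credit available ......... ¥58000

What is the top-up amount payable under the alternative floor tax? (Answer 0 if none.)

¥22385

Mainline income levy:
  ¥20000 × 7% = ¥1400
  ¥215000 × 20% = ¥43000
  ¥161500 × 31% = ¥50065
  → ¥94465
  Less childcare facility credit ¥58000 → ¥36465

Alternative floor tax:
  Adjusted income: ¥396500 + ¥61500 + ¥45500 + ¥108000 = ¥611500
  Exemption: ¥101000 − 20% × (¥611500 − ¥489000) = ¥101000 − ¥24500 = ¥76500
  Base: ¥611500 − ¥76500 = ¥535000
  ¥535000 × 11% = ¥58850

Excess of alternative floor tax over mainline income levy: ¥58850 − ¥36465 = ¥22385.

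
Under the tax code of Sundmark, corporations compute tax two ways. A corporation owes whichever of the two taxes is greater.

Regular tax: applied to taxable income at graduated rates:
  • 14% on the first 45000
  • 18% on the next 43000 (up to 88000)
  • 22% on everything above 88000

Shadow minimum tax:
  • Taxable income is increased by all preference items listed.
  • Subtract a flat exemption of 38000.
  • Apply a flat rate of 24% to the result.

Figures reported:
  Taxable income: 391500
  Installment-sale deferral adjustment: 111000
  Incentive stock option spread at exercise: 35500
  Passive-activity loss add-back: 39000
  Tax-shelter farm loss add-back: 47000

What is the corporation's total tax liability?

140640

Regular tax:
  45000 × 14% = 6300
  43000 × 18% = 7740
  303500 × 22% = 66770
  → 80810

Shadow minimum tax:
  Adjusted income: 391500 + 111000 + 35500 + 39000 + 47000 = 624000
  Less exemption 38000 → base 586000
  586000 × 24% = 140640

140640 > 80810, so the shadow minimum tax is the binding amount.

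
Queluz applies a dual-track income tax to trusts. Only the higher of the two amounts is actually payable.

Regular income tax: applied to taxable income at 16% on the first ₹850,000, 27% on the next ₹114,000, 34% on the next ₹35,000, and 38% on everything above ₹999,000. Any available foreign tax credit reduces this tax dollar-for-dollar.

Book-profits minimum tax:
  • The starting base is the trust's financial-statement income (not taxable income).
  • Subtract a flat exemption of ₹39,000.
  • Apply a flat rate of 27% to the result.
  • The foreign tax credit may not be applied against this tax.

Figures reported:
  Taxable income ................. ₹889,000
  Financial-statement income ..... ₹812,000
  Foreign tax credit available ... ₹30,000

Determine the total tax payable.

₹208,710

Book-profits minimum tax:
  Base (financial-statement income): ₹812,000
  Less exemption ₹39,000 → base ₹773,000
  ₹773,000 × 27% = ₹208,710

Regular income tax:
  ₹850,000 × 16% = ₹136,000
  ₹39,000 × 27% = ₹10,530
  → ₹146,530
  Less foreign tax credit ₹30,000 → ₹116,530

₹208,710 > ₹116,530, so the book-profits minimum tax is the binding amount.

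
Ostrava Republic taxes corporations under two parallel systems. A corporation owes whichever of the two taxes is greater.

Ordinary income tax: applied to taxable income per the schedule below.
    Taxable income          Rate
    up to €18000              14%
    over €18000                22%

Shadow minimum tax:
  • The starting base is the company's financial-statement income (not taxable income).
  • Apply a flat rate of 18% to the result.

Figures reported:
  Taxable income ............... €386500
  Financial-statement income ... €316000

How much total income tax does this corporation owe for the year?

€83590

Shadow minimum tax:
  Base (financial-statement income): €316000
  €316000 × 18% = €56880

Ordinary income tax:
  €18000 × 14% = €2520
  €368500 × 22% = €81070
  → €83590

€83590 > €56880, so the ordinary income tax governs.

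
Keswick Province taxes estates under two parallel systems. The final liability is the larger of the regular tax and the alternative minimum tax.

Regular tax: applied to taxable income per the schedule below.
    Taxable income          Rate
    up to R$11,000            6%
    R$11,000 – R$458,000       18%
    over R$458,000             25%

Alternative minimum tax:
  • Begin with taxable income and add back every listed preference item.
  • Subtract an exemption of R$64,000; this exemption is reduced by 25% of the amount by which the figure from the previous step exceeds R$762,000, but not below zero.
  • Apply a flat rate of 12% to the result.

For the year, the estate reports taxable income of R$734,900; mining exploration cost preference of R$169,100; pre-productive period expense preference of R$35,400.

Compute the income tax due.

R$150,345

Regular tax:
  R$11,000 × 6% = R$660
  R$447,000 × 18% = R$80,460
  R$276,900 × 25% = R$69,225
  → R$150,345

Alternative minimum tax:
  Adjusted income: R$734,900 + R$169,100 + R$35,400 = R$939,400
  Exemption: R$64,000 − 25% × (R$939,400 − R$762,000) = R$64,000 − R$44,350 = R$19,650
  Base: R$939,400 − R$19,650 = R$919,750
  R$919,750 × 12% = R$110,370

R$150,345 > R$110,370, so the regular tax governs.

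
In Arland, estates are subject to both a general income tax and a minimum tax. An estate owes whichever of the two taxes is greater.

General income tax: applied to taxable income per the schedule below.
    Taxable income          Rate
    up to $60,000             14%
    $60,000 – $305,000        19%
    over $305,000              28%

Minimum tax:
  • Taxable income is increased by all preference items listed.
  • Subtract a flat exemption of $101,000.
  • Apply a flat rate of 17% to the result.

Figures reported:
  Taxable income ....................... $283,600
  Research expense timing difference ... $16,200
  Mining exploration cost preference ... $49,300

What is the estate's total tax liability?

Minimum tax:
  Adjusted income: $283,600 + $16,200 + $49,300 = $349,100
  Less exemption $101,000 → base $248,100
  $248,100 × 17% = $42,177

General income tax:
  $60,000 × 14% = $8,400
  $223,600 × 19% = $42,484
  → $50,884

$50,884 > $42,177, so the general income tax governs.

$50,884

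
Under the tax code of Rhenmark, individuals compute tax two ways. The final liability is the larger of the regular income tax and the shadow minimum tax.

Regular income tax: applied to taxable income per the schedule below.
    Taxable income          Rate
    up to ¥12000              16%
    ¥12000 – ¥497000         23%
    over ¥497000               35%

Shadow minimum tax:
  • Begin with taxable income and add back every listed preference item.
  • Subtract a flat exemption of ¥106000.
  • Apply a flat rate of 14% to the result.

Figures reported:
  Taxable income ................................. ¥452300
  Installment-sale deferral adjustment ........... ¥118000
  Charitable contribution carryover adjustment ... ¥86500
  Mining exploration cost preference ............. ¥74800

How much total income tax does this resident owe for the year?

¥103189

Regular income tax:
  ¥12000 × 16% = ¥1920
  ¥440300 × 23% = ¥101269
  → ¥103189

Shadow minimum tax:
  Adjusted income: ¥452300 + ¥118000 + ¥86500 + ¥74800 = ¥731600
  Less exemption ¥106000 → base ¥625600
  ¥625600 × 14% = ¥87584

¥103189 > ¥87584, so the regular income tax governs.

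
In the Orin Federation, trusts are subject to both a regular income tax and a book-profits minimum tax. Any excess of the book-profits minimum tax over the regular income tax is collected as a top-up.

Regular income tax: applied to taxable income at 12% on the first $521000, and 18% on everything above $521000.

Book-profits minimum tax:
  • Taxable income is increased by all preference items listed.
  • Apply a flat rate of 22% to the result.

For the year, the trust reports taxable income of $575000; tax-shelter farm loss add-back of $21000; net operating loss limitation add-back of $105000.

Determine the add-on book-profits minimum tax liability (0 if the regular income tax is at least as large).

$81980

Book-profits minimum tax:
  Adjusted income: $575000 + $21000 + $105000 = $701000
  $701000 × 22% = $154220

Regular income tax:
  $521000 × 12% = $62520
  $54000 × 18% = $9720
  → $72240

Excess of book-profits minimum tax over regular income tax: $154220 − $72240 = $81980.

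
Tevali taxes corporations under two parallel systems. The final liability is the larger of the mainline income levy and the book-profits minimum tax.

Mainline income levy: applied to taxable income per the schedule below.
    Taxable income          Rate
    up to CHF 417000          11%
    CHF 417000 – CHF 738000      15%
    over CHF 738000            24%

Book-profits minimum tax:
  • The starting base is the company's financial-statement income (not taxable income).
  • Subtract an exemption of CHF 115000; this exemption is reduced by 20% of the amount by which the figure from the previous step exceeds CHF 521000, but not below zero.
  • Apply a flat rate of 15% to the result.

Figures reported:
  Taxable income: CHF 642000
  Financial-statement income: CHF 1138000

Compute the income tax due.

CHF 170700

Mainline income levy:
  CHF 417000 × 11% = CHF 45870
  CHF 225000 × 15% = CHF 33750
  → CHF 79620

Book-profits minimum tax:
  Base (financial-statement income): CHF 1138000
  Exemption: 20% × (CHF 1138000 − CHF 521000) = CHF 123400 ≥ CHF 115000, so the exemption is fully phased out
  Base: CHF 1138000 − CHF 0 = CHF 1138000
  CHF 1138000 × 15% = CHF 170700

CHF 170700 > CHF 79620, so the book-profits minimum tax is the binding amount.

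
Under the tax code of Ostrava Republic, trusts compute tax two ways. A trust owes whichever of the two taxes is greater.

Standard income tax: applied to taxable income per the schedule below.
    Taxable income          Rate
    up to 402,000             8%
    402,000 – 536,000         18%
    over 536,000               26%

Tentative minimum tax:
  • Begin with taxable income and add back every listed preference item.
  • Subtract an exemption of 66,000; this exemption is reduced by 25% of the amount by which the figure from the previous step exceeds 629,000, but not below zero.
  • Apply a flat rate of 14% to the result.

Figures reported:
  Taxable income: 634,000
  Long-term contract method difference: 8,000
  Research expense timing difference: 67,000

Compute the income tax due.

Tentative minimum tax:
  Adjusted income: 634,000 + 8,000 + 67,000 = 709,000
  Exemption: 66,000 − 25% × (709,000 − 629,000) = 66,000 − 20,000 = 46,000
  Base: 709,000 − 46,000 = 663,000
  663,000 × 14% = 92,820

Standard income tax:
  402,000 × 8% = 32,160
  134,000 × 18% = 24,120
  98,000 × 26% = 25,480
  → 81,760

92,820 > 81,760, so the tentative minimum tax is the binding amount.

92,820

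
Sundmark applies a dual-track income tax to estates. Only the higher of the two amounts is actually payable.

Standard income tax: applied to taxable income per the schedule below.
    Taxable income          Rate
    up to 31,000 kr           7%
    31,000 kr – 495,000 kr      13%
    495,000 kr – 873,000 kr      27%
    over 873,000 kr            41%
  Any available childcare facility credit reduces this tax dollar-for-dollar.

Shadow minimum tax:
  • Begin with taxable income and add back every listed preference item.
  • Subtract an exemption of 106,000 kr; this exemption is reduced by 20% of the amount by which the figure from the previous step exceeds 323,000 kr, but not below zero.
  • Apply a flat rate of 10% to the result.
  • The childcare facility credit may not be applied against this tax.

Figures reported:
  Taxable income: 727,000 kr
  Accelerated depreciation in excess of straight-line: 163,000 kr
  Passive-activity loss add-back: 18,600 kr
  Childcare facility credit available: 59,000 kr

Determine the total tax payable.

90,860 kr

Shadow minimum tax:
  Adjusted income: 727,000 kr + 163,000 kr + 18,600 kr = 908,600 kr
  Exemption: 20% × (908,600 kr − 323,000 kr) = 117,120 kr ≥ 106,000 kr, so the exemption is fully phased out
  Base: 908,600 kr − 0 kr = 908,600 kr
  908,600 kr × 10% = 90,860 kr

Standard income tax:
  31,000 kr × 7% = 2,170 kr
  464,000 kr × 13% = 60,320 kr
  232,000 kr × 27% = 62,640 kr
  → 125,130 kr
  Less childcare facility credit 59,000 kr → 66,130 kr

90,860 kr > 66,130 kr, so the shadow minimum tax is the binding amount.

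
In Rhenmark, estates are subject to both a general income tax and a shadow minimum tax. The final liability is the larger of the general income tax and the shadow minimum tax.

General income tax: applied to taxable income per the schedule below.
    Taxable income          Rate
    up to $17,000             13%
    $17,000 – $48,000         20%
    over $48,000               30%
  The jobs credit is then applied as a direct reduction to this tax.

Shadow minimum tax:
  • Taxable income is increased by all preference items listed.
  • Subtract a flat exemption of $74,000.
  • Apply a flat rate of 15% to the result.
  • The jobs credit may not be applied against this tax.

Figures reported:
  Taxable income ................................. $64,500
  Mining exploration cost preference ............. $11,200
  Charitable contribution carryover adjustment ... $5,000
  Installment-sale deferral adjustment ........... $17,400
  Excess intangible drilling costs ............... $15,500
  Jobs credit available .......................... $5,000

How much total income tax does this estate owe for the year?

$8,360

General income tax:
  $17,000 × 13% = $2,210
  $31,000 × 20% = $6,200
  $16,500 × 30% = $4,950
  → $13,360
  Less jobs credit $5,000 → $8,360

Shadow minimum tax:
  Adjusted income: $64,500 + $11,200 + $5,000 + $17,400 + $15,500 = $113,600
  Less exemption $74,000 → base $39,600
  $39,600 × 15% = $5,940

$8,360 > $5,940, so the general income tax governs.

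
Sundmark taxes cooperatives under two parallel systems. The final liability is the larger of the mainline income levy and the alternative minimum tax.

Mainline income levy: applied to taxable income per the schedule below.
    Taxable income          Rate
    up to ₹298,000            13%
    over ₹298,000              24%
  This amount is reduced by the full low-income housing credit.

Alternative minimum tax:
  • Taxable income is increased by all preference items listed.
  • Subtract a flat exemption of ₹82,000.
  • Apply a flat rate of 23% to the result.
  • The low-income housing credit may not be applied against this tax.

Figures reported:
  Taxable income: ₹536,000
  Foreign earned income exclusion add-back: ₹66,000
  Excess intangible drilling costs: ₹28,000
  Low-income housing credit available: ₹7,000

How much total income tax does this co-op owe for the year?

₹126,040

Alternative minimum tax:
  Adjusted income: ₹536,000 + ₹66,000 + ₹28,000 = ₹630,000
  Less exemption ₹82,000 → base ₹548,000
  ₹548,000 × 23% = ₹126,040

Mainline income levy:
  ₹298,000 × 13% = ₹38,740
  ₹238,000 × 24% = ₹57,120
  → ₹95,860
  Less low-income housing credit ₹7,000 → ₹88,860

₹126,040 > ₹88,860, so the alternative minimum tax is the binding amount.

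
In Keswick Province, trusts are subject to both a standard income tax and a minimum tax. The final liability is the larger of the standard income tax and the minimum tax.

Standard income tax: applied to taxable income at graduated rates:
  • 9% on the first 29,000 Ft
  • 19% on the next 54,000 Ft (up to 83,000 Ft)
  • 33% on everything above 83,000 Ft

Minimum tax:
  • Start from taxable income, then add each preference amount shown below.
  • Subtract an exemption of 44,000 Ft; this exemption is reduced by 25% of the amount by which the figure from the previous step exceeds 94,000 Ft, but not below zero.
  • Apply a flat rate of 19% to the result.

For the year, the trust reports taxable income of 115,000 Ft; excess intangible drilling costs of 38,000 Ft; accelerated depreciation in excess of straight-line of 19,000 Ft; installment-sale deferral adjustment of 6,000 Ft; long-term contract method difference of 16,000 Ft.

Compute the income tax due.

33,250 Ft

Minimum tax:
  Adjusted income: 115,000 Ft + 38,000 Ft + 19,000 Ft + 6,000 Ft + 16,000 Ft = 194,000 Ft
  Exemption: 44,000 Ft − 25% × (194,000 Ft − 94,000 Ft) = 44,000 Ft − 25,000 Ft = 19,000 Ft
  Base: 194,000 Ft − 19,000 Ft = 175,000 Ft
  175,000 Ft × 19% = 33,250 Ft

Standard income tax:
  29,000 Ft × 9% = 2,610 Ft
  54,000 Ft × 19% = 10,260 Ft
  32,000 Ft × 33% = 10,560 Ft
  → 23,430 Ft

33,250 Ft > 23,430 Ft, so the minimum tax is the binding amount.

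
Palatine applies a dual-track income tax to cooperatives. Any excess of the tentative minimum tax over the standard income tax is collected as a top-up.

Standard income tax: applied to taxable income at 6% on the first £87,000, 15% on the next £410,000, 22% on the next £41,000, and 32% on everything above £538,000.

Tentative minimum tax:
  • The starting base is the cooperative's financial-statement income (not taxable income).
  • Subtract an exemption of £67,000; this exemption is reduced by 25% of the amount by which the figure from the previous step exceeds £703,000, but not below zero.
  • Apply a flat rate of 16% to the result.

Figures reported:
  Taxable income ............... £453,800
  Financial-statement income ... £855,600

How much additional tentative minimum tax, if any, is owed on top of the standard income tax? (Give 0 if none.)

£72,040

Standard income tax:
  £87,000 × 6% = £5,220
  £366,800 × 15% = £55,020
  → £60,240

Tentative minimum tax:
  Base (financial-statement income): £855,600
  Exemption: £67,000 − 25% × (£855,600 − £703,000) = £67,000 − £38,150 = £28,850
  Base: £855,600 − £28,850 = £826,750
  £826,750 × 16% = £132,280

Excess of tentative minimum tax over standard income tax: £132,280 − £60,240 = £72,040.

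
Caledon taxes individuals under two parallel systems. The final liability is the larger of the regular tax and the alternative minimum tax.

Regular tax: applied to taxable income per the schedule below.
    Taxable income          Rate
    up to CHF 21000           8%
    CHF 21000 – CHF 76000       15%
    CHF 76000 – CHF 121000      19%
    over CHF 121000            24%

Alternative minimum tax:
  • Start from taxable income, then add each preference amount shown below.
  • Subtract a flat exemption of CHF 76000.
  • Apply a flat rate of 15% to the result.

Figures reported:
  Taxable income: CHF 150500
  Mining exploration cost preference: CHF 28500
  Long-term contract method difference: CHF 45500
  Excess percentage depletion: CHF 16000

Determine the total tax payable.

Alternative minimum tax:
  Adjusted income: CHF 150500 + CHF 28500 + CHF 45500 + CHF 16000 = CHF 240500
  Less exemption CHF 76000 → base CHF 164500
  CHF 164500 × 15% = CHF 24675

Regular tax:
  CHF 21000 × 8% = CHF 1680
  CHF 55000 × 15% = CHF 8250
  CHF 45000 × 19% = CHF 8550
  CHF 29500 × 24% = CHF 7080
  → CHF 25560

CHF 25560 > CHF 24675, so the regular tax governs.

CHF 25560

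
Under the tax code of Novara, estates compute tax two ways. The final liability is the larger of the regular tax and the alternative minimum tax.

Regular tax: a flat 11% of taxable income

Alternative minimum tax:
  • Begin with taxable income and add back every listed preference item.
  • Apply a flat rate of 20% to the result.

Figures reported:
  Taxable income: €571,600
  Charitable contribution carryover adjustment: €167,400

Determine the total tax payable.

Regular tax:
  €571,600 × 11% = €62,876

Alternative minimum tax:
  Adjusted income: €571,600 + €167,400 = €739,000
  €739,000 × 20% = €147,800

€147,800 > €62,876, so the alternative minimum tax is the binding amount.

€147,800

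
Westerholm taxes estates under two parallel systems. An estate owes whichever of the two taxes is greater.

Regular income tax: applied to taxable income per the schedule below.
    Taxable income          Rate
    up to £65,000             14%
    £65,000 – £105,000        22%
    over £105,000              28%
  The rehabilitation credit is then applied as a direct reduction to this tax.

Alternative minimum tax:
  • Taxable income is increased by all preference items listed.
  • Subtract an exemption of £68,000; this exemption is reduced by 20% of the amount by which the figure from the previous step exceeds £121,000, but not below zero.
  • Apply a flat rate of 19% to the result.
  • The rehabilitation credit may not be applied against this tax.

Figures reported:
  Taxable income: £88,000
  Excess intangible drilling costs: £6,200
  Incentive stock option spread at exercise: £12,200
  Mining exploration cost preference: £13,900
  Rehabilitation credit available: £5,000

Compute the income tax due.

£9,937

Alternative minimum tax:
  Adjusted income: £88,000 + £6,200 + £12,200 + £13,900 = £120,300
  Exemption: £120,300 ≤ £121,000, so full £68,000 applies
  Base: £120,300 − £68,000 = £52,300
  £52,300 × 19% = £9,937

Regular income tax:
  £65,000 × 14% = £9,100
  £23,000 × 22% = £5,060
  → £14,160
  Less rehabilitation credit £5,000 → £9,160

£9,937 > £9,160, so the alternative minimum tax is the binding amount.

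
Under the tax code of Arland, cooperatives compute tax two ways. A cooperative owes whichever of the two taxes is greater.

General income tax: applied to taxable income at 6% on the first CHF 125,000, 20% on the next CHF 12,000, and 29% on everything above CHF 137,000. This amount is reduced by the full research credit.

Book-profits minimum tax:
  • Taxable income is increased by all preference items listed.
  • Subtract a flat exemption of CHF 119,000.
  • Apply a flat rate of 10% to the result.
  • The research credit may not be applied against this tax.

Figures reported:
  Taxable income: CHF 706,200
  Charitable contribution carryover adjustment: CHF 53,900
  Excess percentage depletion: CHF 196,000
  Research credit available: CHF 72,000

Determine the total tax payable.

General income tax:
  CHF 125,000 × 6% = CHF 7,500
  CHF 12,000 × 20% = CHF 2,400
  CHF 569,200 × 29% = CHF 165,068
  → CHF 174,968
  Less research credit CHF 72,000 → CHF 102,968

Book-profits minimum tax:
  Adjusted income: CHF 706,200 + CHF 53,900 + CHF 196,000 = CHF 956,100
  Less exemption CHF 119,000 → base CHF 837,100
  CHF 837,100 × 10% = CHF 83,710

CHF 102,968 > CHF 83,710, so the general income tax governs.

CHF 102,968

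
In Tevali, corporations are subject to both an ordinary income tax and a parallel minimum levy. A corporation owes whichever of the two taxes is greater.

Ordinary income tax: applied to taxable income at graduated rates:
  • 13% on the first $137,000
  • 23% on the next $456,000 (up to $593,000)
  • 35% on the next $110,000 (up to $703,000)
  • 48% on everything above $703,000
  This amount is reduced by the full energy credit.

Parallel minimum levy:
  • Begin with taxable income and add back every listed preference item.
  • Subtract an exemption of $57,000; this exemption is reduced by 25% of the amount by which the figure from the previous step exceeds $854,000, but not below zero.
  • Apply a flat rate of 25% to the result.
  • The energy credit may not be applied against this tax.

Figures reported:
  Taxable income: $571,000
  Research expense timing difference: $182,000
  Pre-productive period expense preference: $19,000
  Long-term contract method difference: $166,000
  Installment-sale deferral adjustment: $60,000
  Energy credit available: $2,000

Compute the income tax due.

Parallel minimum levy:
  Adjusted income: $571,000 + $182,000 + $19,000 + $166,000 + $60,000 = $998,000
  Exemption: $57,000 − 25% × ($998,000 − $854,000) = $57,000 − $36,000 = $21,000
  Base: $998,000 − $21,000 = $977,000
  $977,000 × 25% = $244,250

Ordinary income tax:
  $137,000 × 13% = $17,810
  $434,000 × 23% = $99,820
  → $117,630
  Less energy credit $2,000 → $115,630

$244,250 > $115,630, so the parallel minimum levy is the binding amount.

$244,250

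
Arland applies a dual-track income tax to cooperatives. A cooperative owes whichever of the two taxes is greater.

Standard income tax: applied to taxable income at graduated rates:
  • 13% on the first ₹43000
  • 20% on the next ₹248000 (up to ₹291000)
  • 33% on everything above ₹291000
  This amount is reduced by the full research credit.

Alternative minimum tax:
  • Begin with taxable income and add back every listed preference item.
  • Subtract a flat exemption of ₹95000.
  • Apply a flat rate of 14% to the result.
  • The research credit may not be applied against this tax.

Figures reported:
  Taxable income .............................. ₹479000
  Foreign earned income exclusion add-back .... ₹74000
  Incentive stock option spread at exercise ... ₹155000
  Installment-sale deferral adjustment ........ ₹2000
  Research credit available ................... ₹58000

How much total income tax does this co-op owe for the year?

₹86100

Standard income tax:
  ₹43000 × 13% = ₹5590
  ₹248000 × 20% = ₹49600
  ₹188000 × 33% = ₹62040
  → ₹117230
  Less research credit ₹58000 → ₹59230

Alternative minimum tax:
  Adjusted income: ₹479000 + ₹74000 + ₹155000 + ₹2000 = ₹710000
  Less exemption ₹95000 → base ₹615000
  ₹615000 × 14% = ₹86100

₹86100 > ₹59230, so the alternative minimum tax is the binding amount.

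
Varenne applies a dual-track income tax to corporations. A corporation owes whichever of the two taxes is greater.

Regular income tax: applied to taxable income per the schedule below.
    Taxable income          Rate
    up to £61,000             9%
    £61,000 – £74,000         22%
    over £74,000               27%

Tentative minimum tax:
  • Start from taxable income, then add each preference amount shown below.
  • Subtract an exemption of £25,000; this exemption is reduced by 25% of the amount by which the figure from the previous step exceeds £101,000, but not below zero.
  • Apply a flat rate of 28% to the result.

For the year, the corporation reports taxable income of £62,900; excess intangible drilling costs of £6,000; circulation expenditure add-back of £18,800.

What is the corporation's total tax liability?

£17,556

Regular income tax:
  £61,000 × 9% = £5,490
  £1,900 × 22% = £418
  → £5,908

Tentative minimum tax:
  Adjusted income: £62,900 + £6,000 + £18,800 = £87,700
  Exemption: £87,700 ≤ £101,000, so full £25,000 applies
  Base: £87,700 − £25,000 = £62,700
  £62,700 × 28% = £17,556

£17,556 > £5,908, so the tentative minimum tax is the binding amount.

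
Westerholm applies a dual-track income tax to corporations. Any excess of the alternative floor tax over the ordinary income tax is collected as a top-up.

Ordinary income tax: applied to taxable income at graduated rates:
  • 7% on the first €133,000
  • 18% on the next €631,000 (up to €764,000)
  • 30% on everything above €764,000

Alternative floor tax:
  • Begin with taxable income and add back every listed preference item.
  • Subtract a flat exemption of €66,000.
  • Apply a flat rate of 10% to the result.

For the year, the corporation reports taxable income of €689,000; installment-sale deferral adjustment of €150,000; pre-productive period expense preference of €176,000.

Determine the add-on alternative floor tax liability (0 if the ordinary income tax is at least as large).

€0

Ordinary income tax:
  €133,000 × 7% = €9,310
  €556,000 × 18% = €100,080
  → €109,390

Alternative floor tax:
  Adjusted income: €689,000 + €150,000 + €176,000 = €1,015,000
  Less exemption €66,000 → base €949,000
  €949,000 × 10% = €94,900

€94,900 ≤ €109,390, so no add-on is due.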